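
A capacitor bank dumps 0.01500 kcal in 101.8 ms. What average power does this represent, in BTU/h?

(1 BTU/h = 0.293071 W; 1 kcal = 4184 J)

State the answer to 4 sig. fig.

0.01500 kcal × 4184 = 62.76 J
101.8 ms × 0.001 = 0.1018 s
P = E / t = 62.76 J / 0.1018 s = 616.503 W
616.503 W ÷ (0.293071 W/BTU/h) = 2103.6 BTU/h

2104 BTU/h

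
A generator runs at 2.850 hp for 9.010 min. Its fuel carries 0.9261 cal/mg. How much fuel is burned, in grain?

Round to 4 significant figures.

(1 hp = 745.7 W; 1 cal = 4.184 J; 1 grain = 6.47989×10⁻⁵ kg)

2.850 hp → 2125.25 W
9.010 min → 540.6 s
E = P × t = 2125.25 × 540.6 = 1.14891×10⁶ J
0.9261 cal/mg → 3.8748×10⁶ J/kg
m = E / e_s = 1.14891×10⁶ / 3.8748×10⁶ = 0.296508 kg
In grain: 0.296508 / 6.47989×10⁻⁵ = 4575.82 grain

4576 grain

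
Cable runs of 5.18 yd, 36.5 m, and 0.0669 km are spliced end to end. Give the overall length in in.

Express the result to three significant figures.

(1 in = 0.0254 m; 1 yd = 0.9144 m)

4260 in

5.18 yd × 0.9144 = 4.73659 m
36.5 m (already m)
0.0669 km × 1000 = 66.9 m
Total: 4.73659 + 36.5 + 66.9 = 108.137 m
In in: 108.137 / 0.0254 = 4257.36 in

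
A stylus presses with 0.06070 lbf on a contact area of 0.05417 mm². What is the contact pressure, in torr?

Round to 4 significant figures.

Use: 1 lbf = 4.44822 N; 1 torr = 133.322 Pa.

3.739×10⁴ torr

0.06070 lbf × 4.44822 → 0.270007 N
0.05417 mm² × 10⁻⁶ → 5.417×10⁻⁸ m²
P = F / A = 0.270007 N / 5.417×10⁻⁸ m² = 4.98444×10⁶ Pa
4.98444×10⁶ Pa ÷ (133.322 Pa/torr) = 37386.5 torr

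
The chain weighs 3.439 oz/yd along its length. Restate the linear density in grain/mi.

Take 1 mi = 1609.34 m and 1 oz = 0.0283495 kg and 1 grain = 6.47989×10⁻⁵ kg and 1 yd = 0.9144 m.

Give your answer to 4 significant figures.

2.648×10⁶ grain/mi

3.439 oz/yd × 0.0283495 kg/oz ÷ 0.9144 m/yd = 0.106621 kg/m
0.106621 kg/m ÷ 6.47989×10⁻⁵ kg/grain × 1609.34 m/mi = 2.64803×10⁶ grain/mi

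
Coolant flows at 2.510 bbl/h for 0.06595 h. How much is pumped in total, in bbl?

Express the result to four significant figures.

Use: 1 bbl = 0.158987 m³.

2.510 bbl/h → 1.10849×10⁻⁴ m³/s
0.06595 h → 237.42 s
V = Q × t = 1.10849×10⁻⁴ × 237.42 = 0.0263178 m³
In bbl: 0.0263178 / 0.158987 = 0.165534 bbl

0.1655 bbl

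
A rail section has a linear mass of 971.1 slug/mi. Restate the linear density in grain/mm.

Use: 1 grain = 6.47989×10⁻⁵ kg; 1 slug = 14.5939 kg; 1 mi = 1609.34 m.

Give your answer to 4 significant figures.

971.1 slug/mi × 14.5939 kg/slug ÷ 1609.34 m/mi = 8.80618 kg/m
8.80618 kg/m ÷ 6.47989×10⁻⁵ kg/grain × 0.001 m/mm = 135.9 grain/mm

135.9 grain/mm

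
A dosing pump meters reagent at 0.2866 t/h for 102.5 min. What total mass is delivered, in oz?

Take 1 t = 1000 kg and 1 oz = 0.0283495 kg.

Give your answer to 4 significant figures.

0.2866 t/h → 0.0796111 kg/s
102.5 min → 6150 s
m = ṁ × t = 0.0796111 × 6150 = 489.608 kg
In oz: 489.608 / 0.0283495 = 17270.4 oz

1.727×10⁴ oz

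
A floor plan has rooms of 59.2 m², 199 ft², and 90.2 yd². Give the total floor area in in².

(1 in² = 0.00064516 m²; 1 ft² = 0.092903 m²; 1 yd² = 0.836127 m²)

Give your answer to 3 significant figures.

2.37×10⁵ in²

59.2 m² (already m²)
199 ft² × 0.092903 = 18.4877 m²
90.2 yd² × 0.836127 = 75.4187 m²
Sum: 59.2 + 18.4877 + 75.4187 = 153.106 m²
In in²: 153.106 / 0.00064516 = 237315 in²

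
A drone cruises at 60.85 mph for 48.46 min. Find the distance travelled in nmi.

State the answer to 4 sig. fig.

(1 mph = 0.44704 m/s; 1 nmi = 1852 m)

60.85 mph × 0.44704 = 27.2024 m/s
48.46 min × 60 = 2907.6 s
d = v × t = 27.2024 m/s × 2907.6 s = 79093.7 m
79093.7 m ÷ (1852 m/nmi) = 42.7072 nmi

42.71 nmi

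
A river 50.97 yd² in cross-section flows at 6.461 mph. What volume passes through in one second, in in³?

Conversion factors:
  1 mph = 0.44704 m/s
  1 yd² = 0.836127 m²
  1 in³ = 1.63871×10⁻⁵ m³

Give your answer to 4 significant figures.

6.461 mph × 0.44704 → 2.88833 m/s
50.97 yd² × 0.836127 → 42.6174 m²
V = v × A × t = 2.88833 m/s × 42.6174 m² × 1 s = 123.093 m³
123.093 m³ ÷ (1.63871×10⁻⁵ m³/in³) = 7.51158×10⁶ in³

7.512×10⁶ in³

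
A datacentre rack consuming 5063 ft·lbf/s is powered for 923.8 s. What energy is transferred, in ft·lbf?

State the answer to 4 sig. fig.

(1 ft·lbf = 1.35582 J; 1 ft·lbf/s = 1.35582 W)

4.677×10⁶ ft·lbf

5063 ft·lbf/s × 1.35582 → 6864.52 W
E = P × t = 6864.52 W × 923.8 s = 6.34144×10⁶ J
6.34144×10⁶ J ÷ (1.35582 J/ft·lbf) = 4.6772×10⁶ ft·lbf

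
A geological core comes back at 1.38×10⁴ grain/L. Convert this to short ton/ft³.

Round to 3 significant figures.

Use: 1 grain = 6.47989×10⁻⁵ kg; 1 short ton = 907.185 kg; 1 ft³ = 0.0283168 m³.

1.38×10⁴ grain/L × 6.47989×10⁻⁵ kg/grain ÷ 0.001 m³/L = 894.225 kg/m³
894.225 kg/m³ ÷ 907.185 kg/short ton × 0.0283168 m³/ft³ = 0.0279123 short ton/ft³

0.0279 short ton/ft³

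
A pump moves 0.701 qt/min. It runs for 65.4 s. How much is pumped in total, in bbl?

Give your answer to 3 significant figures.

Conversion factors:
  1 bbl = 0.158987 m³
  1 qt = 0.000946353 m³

0.00455 bbl

0.701 qt/min → 1.10566×10⁻⁵ m³/s
V = Q × t = 1.10566×10⁻⁵ × 65.4 = 7.23102×10⁻⁴ m³
In bbl: 7.23102×10⁻⁴ / 0.158987 = 0.00454818 bbl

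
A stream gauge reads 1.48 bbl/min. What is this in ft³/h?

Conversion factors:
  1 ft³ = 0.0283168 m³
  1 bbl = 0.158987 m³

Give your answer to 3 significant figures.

1.48 bbl/min × 0.158987 m³/bbl ÷ 60 s/min = 0.00392168 m³/s
0.00392168 m³/s ÷ 0.0283168 m³/ft³ × 3600 s/h = 498.575 ft³/h

499 ft³/h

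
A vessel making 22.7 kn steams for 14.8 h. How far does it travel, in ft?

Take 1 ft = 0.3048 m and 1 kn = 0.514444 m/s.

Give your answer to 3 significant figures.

22.7 kn × 0.514444 → 11.6779 m/s
14.8 h × 3600 → 53280 s
d = v × t = 11.6779 m/s × 53280 s = 622199 m
622199 m ÷ (0.3048 m/ft) = 2.04134×10⁶ ft

2.04×10⁶ ft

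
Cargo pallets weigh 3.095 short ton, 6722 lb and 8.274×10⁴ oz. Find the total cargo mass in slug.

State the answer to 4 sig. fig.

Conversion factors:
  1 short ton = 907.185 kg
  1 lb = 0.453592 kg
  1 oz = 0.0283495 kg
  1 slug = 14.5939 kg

562.0 slug

3.095 short ton × 907.185 = 2807.74 kg
6722 lb × 0.453592 = 3049.05 kg
8.274×10⁴ oz × 0.0283495 = 2345.64 kg
Total: 2807.74 + 3049.05 + 2345.64 = 8202.43 kg
In slug: 8202.43 / 14.5939 = 562.045 slug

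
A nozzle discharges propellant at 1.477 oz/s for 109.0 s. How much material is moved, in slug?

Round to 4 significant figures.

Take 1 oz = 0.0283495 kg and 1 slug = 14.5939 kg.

0.3127 slug

1.477 oz/s → 0.0418722 kg/s
m = ṁ × t = 0.0418722 × 109 = 4.56407 kg
In slug: 4.56407 / 14.5939 = 0.312738 slug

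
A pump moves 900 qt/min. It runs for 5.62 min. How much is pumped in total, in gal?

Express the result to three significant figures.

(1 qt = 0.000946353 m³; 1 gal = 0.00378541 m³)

1260 gal

900 qt/min → 0.0141953 m³/s
5.62 min → 337.2 s
V = Q × t = 0.0141953 × 337.2 = 4.78666 m³
In gal: 4.78666 / 0.00378541 = 1264.5 gal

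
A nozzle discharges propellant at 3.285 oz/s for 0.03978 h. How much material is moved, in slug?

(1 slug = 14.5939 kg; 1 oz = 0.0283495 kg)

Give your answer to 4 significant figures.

0.9139 slug

3.285 oz/s → 0.0931281 kg/s
0.03978 h → 143.208 s
m = ṁ × t = 0.0931281 × 143.208 = 13.3367 kg
In slug: 13.3367 / 14.5939 = 0.913854 slug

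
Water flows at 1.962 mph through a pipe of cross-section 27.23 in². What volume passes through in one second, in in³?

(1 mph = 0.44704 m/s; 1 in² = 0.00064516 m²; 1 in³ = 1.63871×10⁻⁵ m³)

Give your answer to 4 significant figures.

1.962 mph × 0.44704 → 0.877092 m/s
27.23 in² × 0.00064516 → 0.0175677 m²
V = v × A × t = 0.877092 m/s × 0.0175677 m² × 1 s = 0.0154085 m³
0.0154085 m³ ÷ (1.63871×10⁻⁵ m³/in³) = 940.282 in³

940.3 in³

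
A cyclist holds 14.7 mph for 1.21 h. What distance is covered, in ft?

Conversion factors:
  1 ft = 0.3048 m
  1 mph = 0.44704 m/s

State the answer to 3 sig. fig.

9.39×10⁴ ft

14.7 mph × 0.44704 = 6.57149 m/s
1.21 h × 3600 = 4356 s
d = v × t = 6.57149 m/s × 4356 s = 28625.4 m
28625.4 m ÷ (0.3048 m/ft) = 93915.4 ft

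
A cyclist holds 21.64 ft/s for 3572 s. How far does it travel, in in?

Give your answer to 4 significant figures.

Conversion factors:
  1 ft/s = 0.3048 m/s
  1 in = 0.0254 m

21.64 ft/s × 0.3048 = 6.59587 m/s
d = v × t = 6.59587 m/s × 3572 s = 23560.4 m
23560.4 m ÷ (0.0254 m/in) = 927575 in

9.276×10⁵ in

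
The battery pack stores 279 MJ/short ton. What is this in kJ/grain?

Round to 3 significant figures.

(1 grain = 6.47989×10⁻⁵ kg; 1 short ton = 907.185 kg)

0.0199 kJ/grain

279 MJ/short ton × 1000000 J/MJ ÷ 907.185 kg/short ton = 307545 J/kg
307545 J/kg ÷ 1000 J/kJ × 6.47989×10⁻⁵ kg/grain = 0.0199286 kJ/grain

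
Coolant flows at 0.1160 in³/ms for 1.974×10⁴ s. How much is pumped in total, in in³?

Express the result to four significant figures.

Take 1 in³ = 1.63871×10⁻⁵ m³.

0.1160 in³/ms → 0.0019009 m³/s
V = Q × t = 0.0019009 × 19740 = 37.5238 m³
In in³: 37.5238 / 1.63871×10⁻⁵ = 2.28984×10⁶ in³

2.290×10⁶ in³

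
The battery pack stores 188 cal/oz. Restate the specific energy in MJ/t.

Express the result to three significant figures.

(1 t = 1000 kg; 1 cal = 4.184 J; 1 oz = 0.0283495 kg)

27.7 MJ/t

188 cal/oz × 4.184 J/cal ÷ 0.0283495 kg/oz = 27746.2 J/kg
27746.2 J/kg ÷ 1000000 J/MJ × 1000 kg/t = 27.7462 MJ/t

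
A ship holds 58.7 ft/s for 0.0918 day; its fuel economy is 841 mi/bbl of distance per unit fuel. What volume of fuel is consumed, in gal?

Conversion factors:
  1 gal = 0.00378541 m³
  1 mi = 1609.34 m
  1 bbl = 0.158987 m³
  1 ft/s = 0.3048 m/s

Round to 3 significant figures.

58.7 ft/s → 17.8918 m/s
0.0918 day → 7931.52 s
d = v × t = 17.8918 × 7931.52 = 141909 m
841 mi/bbl → 8.51299×10⁶ m/m³
V = d / (distance per unit fuel) = 141909 / 8.51299×10⁶ = 0.0166697 m³
In gal: 0.0166697 / 0.00378541 = 4.40367 gal

4.40 gal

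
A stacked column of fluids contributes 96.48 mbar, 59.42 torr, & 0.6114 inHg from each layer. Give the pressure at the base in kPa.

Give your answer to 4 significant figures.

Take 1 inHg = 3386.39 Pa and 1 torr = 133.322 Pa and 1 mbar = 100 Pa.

96.48 mbar × 100 = 9648 Pa
59.42 torr × 133.322 = 7921.99 Pa
0.6114 inHg × 3386.39 = 2070.44 Pa
Sum: 9648 + 7921.99 + 2070.44 = 19640.4 Pa
In kPa: 19640.4 / 1000 = 19.6404 kPa

19.64 kPa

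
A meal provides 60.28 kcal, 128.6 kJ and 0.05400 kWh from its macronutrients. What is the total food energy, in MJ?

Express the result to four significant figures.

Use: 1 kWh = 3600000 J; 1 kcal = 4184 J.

0.5752 MJ

60.28 kcal × 4184 = 252212 J
128.6 kJ × 1000 = 128600 J
0.05400 kWh × 3600000 = 194400 J
Combined: 252212 + 128600 + 194400 = 575212 J
In MJ: 575212 / 1000000 = 0.575212 MJ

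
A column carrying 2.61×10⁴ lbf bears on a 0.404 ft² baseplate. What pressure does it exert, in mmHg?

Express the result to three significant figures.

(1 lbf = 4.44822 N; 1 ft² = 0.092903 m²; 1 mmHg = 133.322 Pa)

2.32×10⁴ mmHg

2.61×10⁴ lbf × 4.44822 = 116099 N
0.404 ft² × 0.092903 = 0.0375328 m²
P = F / A = 116099 N / 0.0375328 m² = 3.09327×10⁶ Pa
3.09327×10⁶ Pa ÷ (133.322 Pa/mmHg) = 23201.5 mmHg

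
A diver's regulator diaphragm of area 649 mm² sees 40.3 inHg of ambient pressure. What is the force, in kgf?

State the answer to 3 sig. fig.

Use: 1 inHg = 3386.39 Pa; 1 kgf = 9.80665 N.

40.3 inHg × 3386.39 = 136472 Pa
649 mm² × 10⁻⁶ = 6.49×10⁻⁴ m²
F = P × A = 136472 Pa × 6.49×10⁻⁴ m² = 88.5703 N
88.5703 N ÷ (9.80665 N/kgf) = 9.03166 kgf

9.03 kgf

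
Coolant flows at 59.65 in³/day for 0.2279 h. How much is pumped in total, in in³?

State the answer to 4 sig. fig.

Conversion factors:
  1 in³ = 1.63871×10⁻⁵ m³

0.5664 in³

59.65 in³/day → 1.13135×10⁻⁸ m³/s
0.2279 h → 820.44 s
V = Q × t = 1.13135×10⁻⁸ × 820.44 = 9.28205×10⁻⁶ m³
In in³: 9.28205×10⁻⁶ / 1.63871×10⁻⁵ = 0.566424 in³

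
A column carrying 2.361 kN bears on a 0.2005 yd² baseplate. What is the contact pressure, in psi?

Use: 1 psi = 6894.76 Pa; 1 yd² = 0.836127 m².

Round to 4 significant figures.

2.043 psi

2.361 kN × 1000 = 2361 N
0.2005 yd² × 0.836127 = 0.167643 m²
P = F / A = 2361 N / 0.167643 m² = 14083.5 Pa
14083.5 Pa ÷ (6894.76 Pa/psi) = 2.04264 psi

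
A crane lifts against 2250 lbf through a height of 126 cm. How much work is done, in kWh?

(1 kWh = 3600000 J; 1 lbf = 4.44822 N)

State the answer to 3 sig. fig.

2250 lbf × 4.44822 = 10008.5 N
126 cm × 0.01 = 1.26 m
W = F × d = 10008.5 N × 1.26 m = 12610.7 J
12610.7 J ÷ (3600000 J/kWh) = 0.00350297 kWh

0.00350 kWh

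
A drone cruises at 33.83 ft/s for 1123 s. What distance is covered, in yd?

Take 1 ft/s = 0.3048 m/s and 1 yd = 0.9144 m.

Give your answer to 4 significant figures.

33.83 ft/s × 0.3048 = 10.3114 m/s
d = v × t = 10.3114 m/s × 1123 s = 11579.7 m
11579.7 m ÷ (0.9144 m/yd) = 12663.7 yd

1.266×10⁴ yd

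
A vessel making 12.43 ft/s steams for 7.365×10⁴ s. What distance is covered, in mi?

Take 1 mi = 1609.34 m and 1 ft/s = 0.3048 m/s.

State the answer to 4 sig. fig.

12.43 ft/s × 0.3048 = 3.78866 m/s
d = v × t = 3.78866 m/s × 73650 s = 279035 m
279035 m ÷ (1609.34 m/mi) = 173.385 mi

173.4 mi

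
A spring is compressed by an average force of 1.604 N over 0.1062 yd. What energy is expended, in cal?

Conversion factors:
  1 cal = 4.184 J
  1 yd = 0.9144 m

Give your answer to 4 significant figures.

0.03723 cal

0.1062 yd × 0.9144 → 0.0971093 m
W = F × d = 1.604 N × 0.0971093 m = 0.155763 J
0.155763 J ÷ (4.184 J/cal) = 0.0372283 cal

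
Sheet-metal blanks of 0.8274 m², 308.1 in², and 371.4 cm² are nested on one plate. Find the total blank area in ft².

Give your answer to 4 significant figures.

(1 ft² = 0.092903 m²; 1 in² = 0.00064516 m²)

11.45 ft²

0.8274 m² (already m²)
308.1 in² × 0.00064516 = 0.198774 m²
371.4 cm² × 0.0001 = 0.03714 m²
Total: 0.8274 + 0.198774 + 0.03714 = 1.06331 m²
In ft²: 1.06331 / 0.092903 = 11.4454 ft²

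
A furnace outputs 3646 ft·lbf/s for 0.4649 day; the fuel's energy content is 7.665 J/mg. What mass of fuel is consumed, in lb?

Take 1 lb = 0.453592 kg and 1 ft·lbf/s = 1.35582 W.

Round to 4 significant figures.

57.11 lb

3646 ft·lbf/s → 4943.32 W
0.4649 day → 40167.4 s
E = P × t = 4943.32 × 40167.4 = 1.9856×10⁸ J
7.665 J/mg → 7.665×10⁶ J/kg
m = E / e_s = 1.9856×10⁸ / 7.665×10⁶ = 25.9048 kg
In lb: 25.9048 / 0.453592 = 57.1104 lb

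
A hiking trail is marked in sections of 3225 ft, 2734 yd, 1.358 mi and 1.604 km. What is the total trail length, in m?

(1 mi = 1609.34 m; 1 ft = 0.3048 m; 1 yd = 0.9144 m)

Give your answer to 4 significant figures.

7272 m

3225 ft × 0.3048 = 982.98 m
2734 yd × 0.9144 = 2499.97 m
1.358 mi × 1609.34 = 2185.48 m
1.604 km × 1000 = 1604 m
Combined: 982.98 + 2499.97 + 2185.48 + 1604 = 7272.43 m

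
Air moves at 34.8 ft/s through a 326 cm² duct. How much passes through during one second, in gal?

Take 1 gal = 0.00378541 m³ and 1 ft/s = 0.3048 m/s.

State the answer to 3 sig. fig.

91.3 gal

34.8 ft/s × 0.3048 = 10.607 m/s
326 cm² × 0.0001 = 0.0326 m²
V = v × A × t = 10.607 m/s × 0.0326 m² × 1 s = 0.345788 m³
0.345788 m³ ÷ (0.00378541 m³/gal) = 91.3476 gal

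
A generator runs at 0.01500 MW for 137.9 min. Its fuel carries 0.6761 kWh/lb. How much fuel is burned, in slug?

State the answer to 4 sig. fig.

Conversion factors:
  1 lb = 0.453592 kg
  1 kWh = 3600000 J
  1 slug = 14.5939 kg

1.585 slug

0.01500 MW → 15000 W
137.9 min → 8274 s
E = P × t = 15000 × 8274 = 1.2411×10⁸ J
0.6761 kWh/lb → 5.36597×10⁶ J/kg
m = E / e_s = 1.2411×10⁸ / 5.36597×10⁶ = 23.1291 kg
In slug: 23.1291 / 14.5939 = 1.58485 slug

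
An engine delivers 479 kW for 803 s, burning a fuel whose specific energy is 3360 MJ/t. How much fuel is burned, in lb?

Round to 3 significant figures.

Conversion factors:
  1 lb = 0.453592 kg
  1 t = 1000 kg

479 kW → 479000 W
E = P × t = 479000 × 803 = 3.84637×10⁸ J
3360 MJ/t → 3.36×10⁶ J/kg
m = E / e_s = 3.84637×10⁸ / 3.36×10⁶ = 114.475 kg
In lb: 114.475 / 0.453592 = 252.374 lb

252 lb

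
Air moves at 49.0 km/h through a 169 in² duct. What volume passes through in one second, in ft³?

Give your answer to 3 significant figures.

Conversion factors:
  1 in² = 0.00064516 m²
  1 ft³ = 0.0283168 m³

49.0 km/h × (1/3.6) → 13.6111 m/s
169 in² × 0.00064516 → 0.109032 m²
V = v × A × t = 13.6111 m/s × 0.109032 m² × 1 s = 1.48405 m³
1.48405 m³ ÷ (0.0283168 m³/ft³) = 52.4088 ft³

52.4 ft³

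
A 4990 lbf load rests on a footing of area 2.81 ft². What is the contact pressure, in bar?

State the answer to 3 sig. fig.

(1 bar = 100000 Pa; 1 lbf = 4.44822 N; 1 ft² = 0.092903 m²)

4990 lbf × 4.44822 = 22196.6 N
2.81 ft² × 0.092903 = 0.261057 m²
P = F / A = 22196.6 N / 0.261057 m² = 85025.9 Pa
85025.9 Pa ÷ (100000 Pa/bar) = 0.850259 bar

0.850 bar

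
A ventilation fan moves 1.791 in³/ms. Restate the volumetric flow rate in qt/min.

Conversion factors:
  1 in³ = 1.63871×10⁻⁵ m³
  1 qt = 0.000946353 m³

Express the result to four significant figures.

1.791 in³/ms × 1.63871×10⁻⁵ m³/in³ ÷ 0.001 s/ms = 0.0293493 m³/s
0.0293493 m³/s ÷ 0.000946353 m³/qt × 60 s/min = 1860.78 qt/min

1861 qt/min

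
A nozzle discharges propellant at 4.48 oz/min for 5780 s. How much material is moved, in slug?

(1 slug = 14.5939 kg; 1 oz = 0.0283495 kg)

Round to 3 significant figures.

4.48 oz/min → 0.00211676 kg/s
m = ṁ × t = 0.00211676 × 5780 = 12.2349 kg
In slug: 12.2349 / 14.5939 = 0.838357 slug

0.838 slug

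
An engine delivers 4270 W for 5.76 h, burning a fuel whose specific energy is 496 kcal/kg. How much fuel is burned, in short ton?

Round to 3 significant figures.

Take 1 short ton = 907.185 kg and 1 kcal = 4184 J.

0.0470 short ton

5.76 h → 20736 s
E = P × t = 4270 × 20736 = 8.85427×10⁷ J
496 kcal/kg → 2.07526×10⁶ J/kg
m = E / e_s = 8.85427×10⁷ / 2.07526×10⁶ = 42.6658 kg
In short ton: 42.6658 / 907.185 = 0.047031 short ton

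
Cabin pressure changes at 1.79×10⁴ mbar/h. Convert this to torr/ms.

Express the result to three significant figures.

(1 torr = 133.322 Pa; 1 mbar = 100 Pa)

0.00373 torr/ms

1.79×10⁴ mbar/h × 100 Pa/mbar ÷ 3600 s/h = 497.222 Pa/s
497.222 Pa/s ÷ 133.322 Pa/torr × 0.001 s/ms = 0.00372948 torr/ms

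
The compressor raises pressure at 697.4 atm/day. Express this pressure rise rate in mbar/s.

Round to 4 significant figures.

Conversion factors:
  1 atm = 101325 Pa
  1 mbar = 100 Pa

8.179 mbar/s

697.4 atm/day × 101325 Pa/atm ÷ 86400 s/day = 817.871 Pa/s
817.871 Pa/s ÷ 100 Pa/mbar = 8.17871 mbar/s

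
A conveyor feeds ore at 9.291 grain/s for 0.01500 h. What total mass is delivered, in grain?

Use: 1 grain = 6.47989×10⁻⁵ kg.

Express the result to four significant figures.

501.7 grain

9.291 grain/s → 6.02047×10⁻⁴ kg/s
0.01500 h → 54 s
m = ṁ × t = 6.02047×10⁻⁴ × 54 = 0.0325105 kg
In grain: 0.0325105 / 6.47989×10⁻⁵ = 501.714 grain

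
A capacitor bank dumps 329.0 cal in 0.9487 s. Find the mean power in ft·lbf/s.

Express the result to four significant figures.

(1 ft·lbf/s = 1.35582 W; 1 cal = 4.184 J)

329.0 cal × 4.184 = 1376.54 J
P = E / t = 1376.54 J / 0.9487 s = 1450.98 W
1450.98 W ÷ (1.35582 W/ft·lbf/s) = 1070.19 ft·lbf/s

1070 ft·lbf/s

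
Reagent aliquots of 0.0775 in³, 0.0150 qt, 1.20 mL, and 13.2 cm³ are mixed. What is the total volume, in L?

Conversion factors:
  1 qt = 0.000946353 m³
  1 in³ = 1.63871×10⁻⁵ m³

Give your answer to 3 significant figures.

0.0299 L

0.0775 in³ × 1.63871×10⁻⁵ = 1.27×10⁻⁶ m³
0.0150 qt × 0.000946353 = 1.41953×10⁻⁵ m³
1.20 mL × 10⁻⁶ = 1.2×10⁻⁶ m³
13.2 cm³ × 10⁻⁶ = 1.32×10⁻⁵ m³
Sum: 1.27×10⁻⁶ + 1.41953×10⁻⁵ + 1.2×10⁻⁶ + 1.32×10⁻⁵ = 2.98653×10⁻⁵ m³
In L: 2.98653×10⁻⁵ / 0.001 = 0.0298653 L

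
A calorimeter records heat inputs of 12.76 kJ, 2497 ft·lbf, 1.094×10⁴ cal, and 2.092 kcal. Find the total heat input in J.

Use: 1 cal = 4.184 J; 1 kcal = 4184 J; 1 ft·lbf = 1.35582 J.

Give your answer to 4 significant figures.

12.76 kJ × 1000 = 12760 J
2497 ft·lbf × 1.35582 = 3385.48 J
1.094×10⁴ cal × 4.184 = 45773 J
2.092 kcal × 4184 = 8752.93 J
Sum: 12760 + 3385.48 + 45773 + 8752.93 = 70671.4 J

7.067×10⁴ J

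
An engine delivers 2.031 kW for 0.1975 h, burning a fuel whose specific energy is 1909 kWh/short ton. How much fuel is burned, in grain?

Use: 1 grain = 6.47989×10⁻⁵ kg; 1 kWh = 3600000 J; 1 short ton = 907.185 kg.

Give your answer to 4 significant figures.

2942 grain

2.031 kW → 2031 W
0.1975 h → 711 s
E = P × t = 2031 × 711 = 1.44404×10⁶ J
1909 kWh/short ton → 7.57552×10⁶ J/kg
m = E / e_s = 1.44404×10⁶ / 7.57552×10⁶ = 0.190619 kg
In grain: 0.190619 / 6.47989×10⁻⁵ = 2941.7 grain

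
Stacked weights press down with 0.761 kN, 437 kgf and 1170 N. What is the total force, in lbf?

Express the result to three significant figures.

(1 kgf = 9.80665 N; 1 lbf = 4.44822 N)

1400 lbf

0.761 kN × 1000 = 761 N
437 kgf × 9.80665 = 4285.51 N
1170 N (already N)
Combined: 761 + 4285.51 + 1170 = 6216.51 N
In lbf: 6216.51 / 4.44822 = 1397.53 lbf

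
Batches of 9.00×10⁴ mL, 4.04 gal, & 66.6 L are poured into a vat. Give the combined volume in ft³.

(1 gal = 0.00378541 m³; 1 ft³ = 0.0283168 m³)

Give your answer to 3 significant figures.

9.00×10⁴ mL × 10⁻⁶ = 0.09 m³
4.04 gal × 0.00378541 = 0.0152931 m³
66.6 L × 0.001 = 0.0666 m³
Total: 0.09 + 0.0152931 + 0.0666 = 0.171893 m³
In ft³: 0.171893 / 0.0283168 = 6.07035 ft³

6.07 ft³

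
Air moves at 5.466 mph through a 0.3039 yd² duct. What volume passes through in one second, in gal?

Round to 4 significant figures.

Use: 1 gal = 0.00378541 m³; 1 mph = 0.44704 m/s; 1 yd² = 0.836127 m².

5.466 mph × 0.44704 → 2.44352 m/s
0.3039 yd² × 0.836127 → 0.254099 m²
V = v × A × t = 2.44352 m/s × 0.254099 m² × 1 s = 0.620896 m³
0.620896 m³ ÷ (0.00378541 m³/gal) = 164.023 gal

164.0 gal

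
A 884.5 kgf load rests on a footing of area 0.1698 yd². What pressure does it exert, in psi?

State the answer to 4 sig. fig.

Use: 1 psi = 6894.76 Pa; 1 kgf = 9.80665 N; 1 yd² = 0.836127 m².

8.861 psi

884.5 kgf × 9.80665 → 8673.98 N
0.1698 yd² × 0.836127 → 0.141974 m²
P = F / A = 8673.98 N / 0.141974 m² = 61095.6 Pa
61095.6 Pa ÷ (6894.76 Pa/psi) = 8.86116 psi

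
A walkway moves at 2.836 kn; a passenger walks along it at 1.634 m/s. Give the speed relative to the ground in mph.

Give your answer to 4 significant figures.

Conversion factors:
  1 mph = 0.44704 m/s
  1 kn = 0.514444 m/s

6.919 mph

2.836 kn × 0.514444 = 1.45896 m/s
1.634 m/s (already m/s)
Total: 1.45896 + 1.634 = 3.09296 m/s
In mph: 3.09296 / 0.44704 = 6.91875 mph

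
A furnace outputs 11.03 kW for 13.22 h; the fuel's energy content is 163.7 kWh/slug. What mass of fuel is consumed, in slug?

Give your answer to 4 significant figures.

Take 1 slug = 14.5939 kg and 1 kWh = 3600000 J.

11.03 kW → 11030 W
13.22 h → 47592 s
E = P × t = 11030 × 47592 = 5.2494×10⁸ J
163.7 kWh/slug → 4.03813×10⁷ J/kg
m = E / e_s = 5.2494×10⁸ / 4.03813×10⁷ = 12.9996 kg
In slug: 12.9996 / 14.5939 = 0.890756 slug

0.8908 slug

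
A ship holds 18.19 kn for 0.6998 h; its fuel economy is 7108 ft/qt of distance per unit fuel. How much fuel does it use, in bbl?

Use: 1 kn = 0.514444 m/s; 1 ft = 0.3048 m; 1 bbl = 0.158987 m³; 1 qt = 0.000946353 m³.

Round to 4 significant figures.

0.06477 bbl

18.19 kn → 9.35774 m/s
0.6998 h → 2519.28 s
d = v × t = 9.35774 × 2519.28 = 23574.8 m
7108 ft/qt → 2.28933×10⁶ m/m³
V = d / (distance per unit fuel) = 23574.8 / 2.28933×10⁶ = 0.0102977 m³
In bbl: 0.0102977 / 0.158987 = 0.0647707 bbl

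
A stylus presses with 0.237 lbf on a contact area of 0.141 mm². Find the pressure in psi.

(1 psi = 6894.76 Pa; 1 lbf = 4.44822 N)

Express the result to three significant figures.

0.237 lbf × 4.44822 → 1.05423 N
0.141 mm² × 10⁻⁶ → 1.41×10⁻⁷ m²
P = F / A = 1.05423 N / 1.41×10⁻⁷ m² = 7.47681×10⁶ Pa
7.47681×10⁶ Pa ÷ (6894.76 Pa/psi) = 1084.42 psi

1080 psi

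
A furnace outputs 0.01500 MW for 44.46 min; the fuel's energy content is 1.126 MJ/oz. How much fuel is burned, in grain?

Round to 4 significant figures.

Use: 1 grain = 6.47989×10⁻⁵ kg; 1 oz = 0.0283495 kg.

1.555×10⁴ grain

0.01500 MW → 15000 W
44.46 min → 2667.6 s
E = P × t = 15000 × 2667.6 = 4.0014×10⁷ J
1.126 MJ/oz → 3.97185×10⁷ J/kg
m = E / e_s = 4.0014×10⁷ / 3.97185×10⁷ = 1.00744 kg
In grain: 1.00744 / 6.47989×10⁻⁵ = 15547.2 grain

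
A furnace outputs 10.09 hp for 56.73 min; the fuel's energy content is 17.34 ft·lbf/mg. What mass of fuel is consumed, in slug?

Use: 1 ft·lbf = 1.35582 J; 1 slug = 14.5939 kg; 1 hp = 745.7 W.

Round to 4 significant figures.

0.07464 slug

10.09 hp → 7524.11 W
56.73 min → 3403.8 s
E = P × t = 7524.11 × 3403.8 = 2.56106×10⁷ J
17.34 ft·lbf/mg → 2.35099×10⁷ J/kg
m = E / e_s = 2.56106×10⁷ / 2.35099×10⁷ = 1.08935 kg
In slug: 1.08935 / 14.5939 = 0.0746442 slug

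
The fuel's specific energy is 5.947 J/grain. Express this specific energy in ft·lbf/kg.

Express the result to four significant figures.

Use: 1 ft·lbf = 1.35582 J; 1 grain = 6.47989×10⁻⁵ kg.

5.947 J/grain ÷ 6.47989×10⁻⁵ kg/grain = 91776.2 J/kg
91776.2 J/kg ÷ 1.35582 J/ft·lbf = 67690.5 ft·lbf/kg

6.769×10⁴ ft·lbf/kg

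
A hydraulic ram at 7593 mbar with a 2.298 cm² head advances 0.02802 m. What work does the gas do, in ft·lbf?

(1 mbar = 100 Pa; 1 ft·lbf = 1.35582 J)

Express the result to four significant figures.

7593 mbar → 759300 Pa
2.298 cm² → 2.298×10⁻⁴ m²
F = P × A = 759300 × 2.298×10⁻⁴ = 174.487 N
W = F × d = 174.487 × 0.02802 = 4.88913 J
In ft·lbf: 4.88913 / 1.35582 = 3.60603 ft·lbf

3.606 ft·lbf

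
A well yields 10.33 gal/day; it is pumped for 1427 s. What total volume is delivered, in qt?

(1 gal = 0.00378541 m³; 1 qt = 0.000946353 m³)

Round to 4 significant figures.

0.6824 qt

10.33 gal/day → 4.52584×10⁻⁷ m³/s
V = Q × t = 4.52584×10⁻⁷ × 1427 = 6.45837×10⁻⁴ m³
In qt: 6.45837×10⁻⁴ / 0.000946353 = 0.682448 qt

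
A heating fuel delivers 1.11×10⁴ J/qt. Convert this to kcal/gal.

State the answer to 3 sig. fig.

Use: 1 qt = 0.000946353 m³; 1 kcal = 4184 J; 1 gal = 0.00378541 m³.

1.11×10⁴ J/qt ÷ 0.000946353 m³/qt = 1.17292×10⁷ J/m³
1.17292×10⁷ J/m³ ÷ 4184 J/kcal × 0.00378541 m³/gal = 10.6118 kcal/gal

10.6 kcal/gal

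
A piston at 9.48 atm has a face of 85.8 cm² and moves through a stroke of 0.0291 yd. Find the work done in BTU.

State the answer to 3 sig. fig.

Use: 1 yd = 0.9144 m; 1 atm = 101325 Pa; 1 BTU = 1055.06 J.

0.208 BTU

9.48 atm → 960561 Pa
85.8 cm² → 0.00858 m²
F = P × A = 960561 × 0.00858 = 8241.61 N
0.0291 yd → 0.026609 m
W = F × d = 8241.61 × 0.026609 = 219.301 J
In BTU: 219.301 / 1055.06 = 0.207856 BTU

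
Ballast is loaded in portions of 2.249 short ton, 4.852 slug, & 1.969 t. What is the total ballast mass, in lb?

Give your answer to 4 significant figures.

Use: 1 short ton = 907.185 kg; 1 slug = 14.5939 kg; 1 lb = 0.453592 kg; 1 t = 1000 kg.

2.249 short ton × 907.185 = 2040.26 kg
4.852 slug × 14.5939 = 70.8096 kg
1.969 t × 1000 = 1969 kg
Combined: 2040.26 + 70.8096 + 1969 = 4080.07 kg
In lb: 4080.07 / 0.453592 = 8995.02 lb

8995 lb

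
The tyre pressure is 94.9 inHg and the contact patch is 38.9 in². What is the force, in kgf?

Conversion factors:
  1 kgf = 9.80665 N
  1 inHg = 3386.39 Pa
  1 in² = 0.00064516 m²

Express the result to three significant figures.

94.9 inHg × 3386.39 → 321368 Pa
38.9 in² × 0.00064516 → 0.0250967 m²
F = P × A = 321368 Pa × 0.0250967 m² = 8065.28 N
8065.28 N ÷ (9.80665 N/kgf) = 822.43 kgf

822 kgf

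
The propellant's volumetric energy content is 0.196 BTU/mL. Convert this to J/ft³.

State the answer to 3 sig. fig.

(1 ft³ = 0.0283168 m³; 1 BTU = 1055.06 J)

0.196 BTU/mL × 1055.06 J/BTU ÷ 10⁻⁶ m³/mL = 2.06792×10⁸ J/m³
2.06792×10⁸ J/m³ × 0.0283168 m³/ft³ = 5.85569×10⁶ J/ft³

5.86×10⁶ J/ft³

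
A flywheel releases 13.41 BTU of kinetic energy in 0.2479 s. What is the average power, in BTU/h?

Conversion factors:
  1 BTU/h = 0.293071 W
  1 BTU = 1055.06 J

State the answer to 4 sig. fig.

1.947×10⁵ BTU/h

13.41 BTU × 1055.06 = 14148.4 J
P = E / t = 14148.4 J / 0.2479 s = 57073 W
57073 W ÷ (0.293071 W/BTU/h) = 194741 BTU/h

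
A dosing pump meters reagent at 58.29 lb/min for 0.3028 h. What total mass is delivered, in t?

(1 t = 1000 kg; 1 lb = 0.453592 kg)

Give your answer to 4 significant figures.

58.29 lb/min → 0.440665 kg/s
0.3028 h → 1090.08 s
m = ṁ × t = 0.440665 × 1090.08 = 480.36 kg
In t: 480.36 / 1000 = 0.48036 t

0.4804 t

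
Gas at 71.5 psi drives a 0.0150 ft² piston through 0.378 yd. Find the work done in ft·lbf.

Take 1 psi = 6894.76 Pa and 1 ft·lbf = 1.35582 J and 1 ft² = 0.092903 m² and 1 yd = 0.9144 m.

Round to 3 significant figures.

175 ft·lbf

71.5 psi → 492975 Pa
0.0150 ft² → 0.00139354 m²
F = P × A = 492975 × 0.00139354 = 686.98 N
0.378 yd → 0.345643 m
W = F × d = 686.98 × 0.345643 = 237.45 J
In ft·lbf: 237.45 / 1.35582 = 175.134 ft·lbf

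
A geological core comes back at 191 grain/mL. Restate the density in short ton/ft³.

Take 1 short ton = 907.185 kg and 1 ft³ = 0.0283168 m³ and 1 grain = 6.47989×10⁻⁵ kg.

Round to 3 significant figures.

0.386 short ton/ft³

191 grain/mL × 6.47989×10⁻⁵ kg/grain ÷ 10⁻⁶ m³/mL = 12376.6 kg/m³
12376.6 kg/m³ ÷ 907.185 kg/short ton × 0.0283168 m³/ft³ = 0.386322 short ton/ft³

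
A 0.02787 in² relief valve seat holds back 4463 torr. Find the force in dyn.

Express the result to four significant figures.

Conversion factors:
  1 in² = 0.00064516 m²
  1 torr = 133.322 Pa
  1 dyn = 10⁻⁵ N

4463 torr × 133.322 = 595016 Pa
0.02787 in² × 0.00064516 = 1.79806×10⁻⁵ m²
F = P × A = 595016 Pa × 1.79806×10⁻⁵ m² = 10.6987 N
10.6987 N ÷ (10⁻⁵ N/dyn) = 1.06987×10⁶ dyn

1.070×10⁶ dyn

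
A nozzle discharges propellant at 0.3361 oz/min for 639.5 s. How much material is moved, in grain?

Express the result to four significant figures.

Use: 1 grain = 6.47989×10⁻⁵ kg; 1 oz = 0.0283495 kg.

1567 grain

0.3361 oz/min → 1.58804×10⁻⁴ kg/s
m = ṁ × t = 1.58804×10⁻⁴ × 639.5 = 0.101555 kg
In grain: 0.101555 / 6.47989×10⁻⁵ = 1567.23 grain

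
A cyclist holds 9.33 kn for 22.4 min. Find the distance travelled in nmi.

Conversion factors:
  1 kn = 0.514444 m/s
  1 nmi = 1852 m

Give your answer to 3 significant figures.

3.48 nmi

9.33 kn × 0.514444 = 4.79976 m/s
22.4 min × 60 = 1344 s
d = v × t = 4.79976 m/s × 1344 s = 6450.88 m
6450.88 m ÷ (1852 m/nmi) = 3.4832 nmi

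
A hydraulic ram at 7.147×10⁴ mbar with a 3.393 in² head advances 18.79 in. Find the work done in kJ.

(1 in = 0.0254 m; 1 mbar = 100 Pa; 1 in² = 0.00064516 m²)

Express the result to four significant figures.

7.147×10⁴ mbar → 7.147×10⁶ Pa
3.393 in² → 0.00218903 m²
F = P × A = 7.147×10⁶ × 0.00218903 = 15645 N
18.79 in → 0.477266 m
W = F × d = 15645 × 0.477266 = 7466.83 J
In kJ: 7466.83 / 1000 = 7.46683 kJ

7.467 kJ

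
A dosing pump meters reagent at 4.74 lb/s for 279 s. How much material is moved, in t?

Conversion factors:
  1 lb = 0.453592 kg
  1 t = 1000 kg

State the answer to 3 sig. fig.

0.600 t

4.74 lb/s → 2.15003 kg/s
m = ṁ × t = 2.15003 × 279 = 599.858 kg
In t: 599.858 / 1000 = 0.599858 t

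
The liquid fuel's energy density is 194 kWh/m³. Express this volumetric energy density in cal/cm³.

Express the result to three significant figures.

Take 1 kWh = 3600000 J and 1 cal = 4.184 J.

167 cal/cm³

194 kWh/m³ × 3600000 J/kWh = 6.984×10⁸ J/m³
6.984×10⁸ J/m³ ÷ 4.184 J/cal × 10⁻⁶ m³/cm³ = 166.922 cal/cm³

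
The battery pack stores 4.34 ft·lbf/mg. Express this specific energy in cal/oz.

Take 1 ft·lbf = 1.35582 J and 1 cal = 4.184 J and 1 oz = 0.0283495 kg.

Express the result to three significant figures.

4.34 ft·lbf/mg × 1.35582 J/ft·lbf ÷ 10⁻⁶ kg/mg = 5.88426×10⁶ J/kg
5.88426×10⁶ J/kg ÷ 4.184 J/cal × 0.0283495 kg/oz = 39869.9 cal/oz

3.99×10⁴ cal/oz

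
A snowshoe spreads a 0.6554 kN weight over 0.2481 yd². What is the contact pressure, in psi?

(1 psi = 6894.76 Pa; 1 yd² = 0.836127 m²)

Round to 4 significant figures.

0.6554 kN × 1000 → 655.4 N
0.2481 yd² × 0.836127 → 0.207443 m²
P = F / A = 655.4 N / 0.207443 m² = 3159.42 Pa
3159.42 Pa ÷ (6894.76 Pa/psi) = 0.458235 psi

0.4582 psi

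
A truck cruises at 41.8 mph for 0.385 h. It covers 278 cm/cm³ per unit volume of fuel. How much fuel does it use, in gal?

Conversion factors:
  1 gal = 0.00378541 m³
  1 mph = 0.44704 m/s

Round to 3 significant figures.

41.8 mph → 18.6863 m/s
0.385 h → 1386 s
d = v × t = 18.6863 × 1386 = 25899.2 m
278 cm/cm³ → 2.78×10⁶ m/m³
V = d / (distance per unit fuel) = 25899.2 / 2.78×10⁶ = 0.00931626 m³
In gal: 0.00931626 / 0.00378541 = 2.4611 gal

2.46 gal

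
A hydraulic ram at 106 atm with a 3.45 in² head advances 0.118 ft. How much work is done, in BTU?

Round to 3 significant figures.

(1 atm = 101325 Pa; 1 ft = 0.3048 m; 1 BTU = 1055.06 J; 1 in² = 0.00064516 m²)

106 atm → 1.07404×10⁷ Pa
3.45 in² → 0.0022258 m²
F = P × A = 1.07404×10⁷ × 0.0022258 = 23906 N
0.118 ft → 0.0359664 m
W = F × d = 23906 × 0.0359664 = 859.813 J
In BTU: 859.813 / 1055.06 = 0.814942 BTU

0.815 BTU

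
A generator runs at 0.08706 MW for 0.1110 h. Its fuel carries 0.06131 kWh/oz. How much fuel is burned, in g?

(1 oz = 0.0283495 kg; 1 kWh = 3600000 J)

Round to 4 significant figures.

4468 g

0.08706 MW → 87060 W
0.1110 h → 399.6 s
E = P × t = 87060 × 399.6 = 3.47892×10⁷ J
0.06131 kWh/oz → 7.78553×10⁶ J/kg
m = E / e_s = 3.47892×10⁷ / 7.78553×10⁶ = 4.46844 kg
In g: 4.46844 / 0.001 = 4468.44 g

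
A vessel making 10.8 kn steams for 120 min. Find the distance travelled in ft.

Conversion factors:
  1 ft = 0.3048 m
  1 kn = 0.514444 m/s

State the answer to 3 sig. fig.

1.31×10⁵ ft

10.8 kn × 0.514444 = 5.556 m/s
120 min × 60 = 7200 s
d = v × t = 5.556 m/s × 7200 s = 40003.2 m
40003.2 m ÷ (0.3048 m/ft) = 131244 ft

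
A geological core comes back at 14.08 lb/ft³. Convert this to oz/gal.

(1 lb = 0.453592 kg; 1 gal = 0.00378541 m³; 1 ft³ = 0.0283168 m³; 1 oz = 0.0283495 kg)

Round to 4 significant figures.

30.12 oz/gal

14.08 lb/ft³ × 0.453592 kg/lb ÷ 0.0283168 m³/ft³ = 225.54 kg/m³
225.54 kg/m³ ÷ 0.0283495 kg/oz × 0.00378541 m³/gal = 30.1156 oz/gal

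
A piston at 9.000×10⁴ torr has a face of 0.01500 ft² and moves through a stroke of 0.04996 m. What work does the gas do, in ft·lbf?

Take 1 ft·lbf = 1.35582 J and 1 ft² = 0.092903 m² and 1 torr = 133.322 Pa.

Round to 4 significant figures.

616.1 ft·lbf

9.000×10⁴ torr → 1.1999×10⁷ Pa
0.01500 ft² → 0.00139354 m²
F = P × A = 1.1999×10⁷ × 0.00139354 = 16721.1 N
W = F × d = 16721.1 × 0.04996 = 835.386 J
In ft·lbf: 835.386 / 1.35582 = 616.148 ft·lbf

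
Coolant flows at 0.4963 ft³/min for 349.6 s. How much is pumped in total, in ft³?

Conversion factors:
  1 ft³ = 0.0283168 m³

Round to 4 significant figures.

2.892 ft³

0.4963 ft³/min → 2.34227×10⁻⁴ m³/s
V = Q × t = 2.34227×10⁻⁴ × 349.6 = 0.0818858 m³
In ft³: 0.0818858 / 0.0283168 = 2.89177 ft³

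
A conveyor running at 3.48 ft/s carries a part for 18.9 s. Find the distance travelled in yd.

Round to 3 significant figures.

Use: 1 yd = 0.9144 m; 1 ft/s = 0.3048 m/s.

21.9 yd

3.48 ft/s × 0.3048 = 1.0607 m/s
d = v × t = 1.0607 m/s × 18.9 s = 20.0472 m
20.0472 m ÷ (0.9144 m/yd) = 21.9239 yd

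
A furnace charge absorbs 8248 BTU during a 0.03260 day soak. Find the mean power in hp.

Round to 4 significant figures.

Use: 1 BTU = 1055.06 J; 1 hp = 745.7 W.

8248 BTU × 1055.06 = 8.70213×10⁶ J
0.03260 day × 86400 = 2816.64 s
P = E / t = 8.70213×10⁶ J / 2816.64 s = 3089.54 W
3089.54 W ÷ (745.7 W/hp) = 4.14314 hp

4.143 hp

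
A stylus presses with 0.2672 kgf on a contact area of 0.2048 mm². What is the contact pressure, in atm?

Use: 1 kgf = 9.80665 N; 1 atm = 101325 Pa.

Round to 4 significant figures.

126.3 atm

0.2672 kgf × 9.80665 = 2.62034 N
0.2048 mm² × 10⁻⁶ = 2.048×10⁻⁷ m²
P = F / A = 2.62034 N / 2.048×10⁻⁷ m² = 1.27946×10⁷ Pa
1.27946×10⁷ Pa ÷ (101325 Pa/atm) = 126.273 atm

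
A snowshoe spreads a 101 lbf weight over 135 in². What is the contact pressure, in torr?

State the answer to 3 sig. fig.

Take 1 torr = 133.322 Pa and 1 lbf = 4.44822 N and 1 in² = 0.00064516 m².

38.7 torr

101 lbf × 4.44822 = 449.27 N
135 in² × 0.00064516 = 0.0870966 m²
P = F / A = 449.27 N / 0.0870966 m² = 5158.3 Pa
5158.3 Pa ÷ (133.322 Pa/torr) = 38.6905 torr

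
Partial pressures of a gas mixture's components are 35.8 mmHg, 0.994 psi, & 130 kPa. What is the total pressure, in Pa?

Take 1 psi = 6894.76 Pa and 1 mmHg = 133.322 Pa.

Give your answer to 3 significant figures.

1.42×10⁵ Pa

35.8 mmHg × 133.322 = 4772.93 Pa
0.994 psi × 6894.76 = 6853.39 Pa
130 kPa × 1000 = 130000 Pa
Combined: 4772.93 + 6853.39 + 130000 = 141626 Pa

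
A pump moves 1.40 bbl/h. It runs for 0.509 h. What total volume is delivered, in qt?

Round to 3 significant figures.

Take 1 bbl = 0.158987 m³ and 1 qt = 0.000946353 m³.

1.40 bbl/h → 6.18283×10⁻⁵ m³/s
0.509 h → 1832.4 s
V = Q × t = 6.18283×10⁻⁵ × 1832.4 = 0.113294 m³
In qt: 0.113294 / 0.000946353 = 119.716 qt

120 qt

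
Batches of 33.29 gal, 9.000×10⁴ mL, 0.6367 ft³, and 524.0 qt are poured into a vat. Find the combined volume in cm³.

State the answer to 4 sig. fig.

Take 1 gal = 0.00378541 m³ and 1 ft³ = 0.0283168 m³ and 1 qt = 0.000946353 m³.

7.299×10⁵ cm³

33.29 gal × 0.00378541 = 0.126016 m³
9.000×10⁴ mL × 10⁻⁶ = 0.09 m³
0.6367 ft³ × 0.0283168 = 0.0180293 m³
524.0 qt × 0.000946353 = 0.495889 m³
Sum: 0.126016 + 0.09 + 0.0180293 + 0.495889 = 0.729934 m³
In cm³: 0.729934 / 10⁻⁶ = 729934 cm³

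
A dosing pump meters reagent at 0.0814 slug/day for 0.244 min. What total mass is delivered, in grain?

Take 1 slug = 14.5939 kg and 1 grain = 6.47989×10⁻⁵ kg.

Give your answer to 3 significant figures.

3.11 grain

0.0814 slug/day → 1.37493×10⁻⁵ kg/s
0.244 min → 14.64 s
m = ṁ × t = 1.37493×10⁻⁵ × 14.64 = 2.0129×10⁻⁴ kg
In grain: 2.0129×10⁻⁴ / 6.47989×10⁻⁵ = 3.10638 grain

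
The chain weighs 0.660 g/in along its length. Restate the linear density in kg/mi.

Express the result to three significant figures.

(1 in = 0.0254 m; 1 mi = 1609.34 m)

0.660 g/in × 0.001 kg/g ÷ 0.0254 m/in = 0.0259843 kg/m
0.0259843 kg/m × 1609.34 m/mi = 41.8176 kg/mi

41.8 kg/mi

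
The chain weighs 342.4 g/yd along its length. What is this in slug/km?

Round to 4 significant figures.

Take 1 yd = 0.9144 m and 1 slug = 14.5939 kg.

25.66 slug/km

342.4 g/yd × 0.001 kg/g ÷ 0.9144 m/yd = 0.374453 kg/m
0.374453 kg/m ÷ 14.5939 kg/slug × 1000 m/km = 25.6582 slug/km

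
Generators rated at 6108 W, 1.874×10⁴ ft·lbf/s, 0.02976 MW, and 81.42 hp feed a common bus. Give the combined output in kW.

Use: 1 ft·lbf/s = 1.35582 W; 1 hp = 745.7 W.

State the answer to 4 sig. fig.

122.0 kW

6108 W (already W)
1.874×10⁴ ft·lbf/s × 1.35582 → 25408.1 W
0.02976 MW × 1000000 → 29760 W
81.42 hp × 745.7 → 60714.9 W
Sum: 6108 + 25408.1 + 29760 + 60714.9 = 121991 W
In kW: 121991 / 1000 = 121.991 kW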